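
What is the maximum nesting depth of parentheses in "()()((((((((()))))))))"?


Input: "()()((((((((()))))))))"
Tracking depth:
  Position 0 '(': depth becomes 1
  Position 1 ')': depth becomes 0
  Position 2 '(': depth becomes 1
  Position 3 ')': depth becomes 0
  Position 4 '(': depth becomes 1
  Position 5 '(': depth becomes 2
  Position 6 '(': depth becomes 3
  Position 7 '(': depth becomes 4
  Position 8 '(': depth becomes 5
  Position 9 '(': depth becomes 6
  Position 10 '(': depth becomes 7
  Position 11 '(': depth becomes 8
  Position 12 '(': depth becomes 9
  Position 13 ')': depth becomes 8
  Position 14 ')': depth becomes 7
  Position 15 ')': depth becomes 6
  Position 16 ')': depth becomes 5
  Position 17 ')': depth becomes 4
  Position 18 ')': depth becomes 3
  Position 19 ')': depth becomes 2
  Position 20 ')': depth becomes 1
  Position 21 ')': depth becomes 0
Maximum depth reached: 9

9


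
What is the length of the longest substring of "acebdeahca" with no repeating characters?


Input: "acebdeahca"
Sliding window (track last position of each char):
  Position 0 ('a'): window [0,0] length 1 -- new best
  Position 1 ('c'): window [0,1] length 2 -- new best
  Position 2 ('e'): window [0,2] length 3 -- new best
  Position 3 ('b'): window [0,3] length 4 -- new best
  Position 4 ('d'): window [0,4] length 5 -- new best
  Position 5 ('e'): repeat (last at 2), move window start to 3
  Position 5 ('e'): window [3,5] length 3
  Position 6 ('a'): window [3,6] length 4
  Position 7 ('h'): window [3,7] length 5
  Position 8 ('c'): window [3,8] length 6 -- new best
  Position 9 ('a'): repeat (last at 6), move window start to 7
  Position 9 ('a'): window [7,9] length 3
Longest substring with no repeats: "bdeahc" with length 6

6


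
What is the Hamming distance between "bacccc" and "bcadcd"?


Comparing "bacccc" and "bcadcd" position by position:
  Position 0: 'b' vs 'b' => same
  Position 1: 'a' vs 'c' => differ
  Position 2: 'c' vs 'a' => differ
  Position 3: 'c' vs 'd' => differ
  Position 4: 'c' vs 'c' => same
  Position 5: 'c' vs 'd' => differ
Total differences (Hamming distance): 4

4


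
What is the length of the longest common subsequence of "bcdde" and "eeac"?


LCS of "bcdde" and "eeac"
DP table:
           e    e    a    c
      0    0    0    0    0
  b   0    0    0    0    0
  c   0    0    0    0    1
  d   0    0    0    0    1
  d   0    0    0    0    1
  e   0    1    1    1    1
LCS length = dp[5][4] = 1

1


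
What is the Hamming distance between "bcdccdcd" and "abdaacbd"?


Comparing "bcdccdcd" and "abdaacbd" position by position:
  Position 0: 'b' vs 'a' => differ
  Position 1: 'c' vs 'b' => differ
  Position 2: 'd' vs 'd' => same
  Position 3: 'c' vs 'a' => differ
  Position 4: 'c' vs 'a' => differ
  Position 5: 'd' vs 'c' => differ
  Position 6: 'c' vs 'b' => differ
  Position 7: 'd' vs 'd' => same
Total differences (Hamming distance): 6

6


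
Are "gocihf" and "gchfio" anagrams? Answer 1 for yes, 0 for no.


Strings: "gocihf", "gchfio"
Sorted first:  cfghio
Sorted second: cfghio
Sorted forms match => anagrams

1


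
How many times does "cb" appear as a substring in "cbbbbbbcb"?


Searching for "cb" in "cbbbbbbcb"
Scanning each position:
  Position 0: "cb" => MATCH
  Position 1: "bb" => no
  Position 2: "bb" => no
  Position 3: "bb" => no
  Position 4: "bb" => no
  Position 5: "bb" => no
  Position 6: "bc" => no
  Position 7: "cb" => MATCH
Total occurrences: 2

2


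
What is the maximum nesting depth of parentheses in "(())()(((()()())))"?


Input: "(())()(((()()())))"
Tracking depth:
  Position 0 '(': depth becomes 1
  Position 1 '(': depth becomes 2
  Position 2 ')': depth becomes 1
  Position 3 ')': depth becomes 0
  Position 4 '(': depth becomes 1
  Position 5 ')': depth becomes 0
  Position 6 '(': depth becomes 1
  Position 7 '(': depth becomes 2
  Position 8 '(': depth becomes 3
  Position 9 '(': depth becomes 4
  Position 10 ')': depth becomes 3
  Position 11 '(': depth becomes 4
  Position 12 ')': depth becomes 3
  Position 13 '(': depth becomes 4
  Position 14 ')': depth becomes 3
  Position 15 ')': depth becomes 2
  Position 16 ')': depth becomes 1
  Position 17 ')': depth becomes 0
Maximum depth reached: 4

4


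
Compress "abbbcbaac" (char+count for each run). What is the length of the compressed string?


Input: abbbcbaac
Runs:
  'a' x 1 => "a1"
  'b' x 3 => "b3"
  'c' x 1 => "c1"
  'b' x 1 => "b1"
  'a' x 2 => "a2"
  'c' x 1 => "c1"
Compressed: "a1b3c1b1a2c1"
Compressed length: 12

12


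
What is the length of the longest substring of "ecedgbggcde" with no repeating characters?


Input: "ecedgbggcde"
Sliding window (track last position of each char):
  Position 0 ('e'): window [0,0] length 1 -- new best
  Position 1 ('c'): window [0,1] length 2 -- new best
  Position 2 ('e'): repeat (last at 0), move window start to 1
  Position 2 ('e'): window [1,2] length 2
  Position 3 ('d'): window [1,3] length 3 -- new best
  Position 4 ('g'): window [1,4] length 4 -- new best
  Position 5 ('b'): window [1,5] length 5 -- new best
  Position 6 ('g'): repeat (last at 4), move window start to 5
  Position 6 ('g'): window [5,6] length 2
  Position 7 ('g'): repeat (last at 6), move window start to 7
  Position 7 ('g'): window [7,7] length 1
  Position 8 ('c'): window [7,8] length 2
  Position 9 ('d'): window [7,9] length 3
  Position 10 ('e'): window [7,10] length 4
Longest substring with no repeats: "cedgb" with length 5

5


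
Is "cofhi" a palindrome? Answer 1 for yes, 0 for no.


Input: cofhi
Reversed: ihfoc
  Compare pos 0 ('c') with pos 4 ('i'): MISMATCH
  Compare pos 1 ('o') with pos 3 ('h'): MISMATCH
Result: not a palindrome

0


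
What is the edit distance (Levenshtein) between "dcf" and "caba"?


Computing edit distance: "dcf" -> "caba"
DP table:
           c    a    b    a
      0    1    2    3    4
  d   1    1    2    3    4
  c   2    1    2    3    4
  f   3    2    2    3    4
Edit distance = dp[3][4] = 4

4


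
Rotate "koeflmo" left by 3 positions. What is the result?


Input: "koeflmo", rotate left by 3
First 3 characters: "koe"
Remaining characters: "flmo"
Concatenate remaining + first: "flmo" + "koe" = "flmokoe"

flmokoe


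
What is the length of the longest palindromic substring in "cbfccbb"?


Input: "cbfccbb"
Checking substrings for palindromes:
  [3:5] "cc" (len 2) => palindrome
  [5:7] "bb" (len 2) => palindrome
Longest palindromic substring: "cc" with length 2

2


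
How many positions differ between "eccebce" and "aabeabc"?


Comparing "eccebce" and "aabeabc" position by position:
  Position 0: 'e' vs 'a' => DIFFER
  Position 1: 'c' vs 'a' => DIFFER
  Position 2: 'c' vs 'b' => DIFFER
  Position 3: 'e' vs 'e' => same
  Position 4: 'b' vs 'a' => DIFFER
  Position 5: 'c' vs 'b' => DIFFER
  Position 6: 'e' vs 'c' => DIFFER
Positions that differ: 6

6


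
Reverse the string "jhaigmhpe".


Input: jhaigmhpe
Reading characters right to left:
  Position 8: 'e'
  Position 7: 'p'
  Position 6: 'h'
  Position 5: 'm'
  Position 4: 'g'
  Position 3: 'i'
  Position 2: 'a'
  Position 1: 'h'
  Position 0: 'j'
Reversed: ephmgiahj

ephmgiahj


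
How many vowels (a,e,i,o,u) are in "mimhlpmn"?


Input: mimhlpmn
Checking each character:
  'm' at position 0: consonant
  'i' at position 1: vowel (running total: 1)
  'm' at position 2: consonant
  'h' at position 3: consonant
  'l' at position 4: consonant
  'p' at position 5: consonant
  'm' at position 6: consonant
  'n' at position 7: consonant
Total vowels: 1

1


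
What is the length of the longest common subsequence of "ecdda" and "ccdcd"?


LCS of "ecdda" and "ccdcd"
DP table:
           c    c    d    c    d
      0    0    0    0    0    0
  e   0    0    0    0    0    0
  c   0    1    1    1    1    1
  d   0    1    1    2    2    2
  d   0    1    1    2    2    3
  a   0    1    1    2    2    3
LCS length = dp[5][5] = 3

3


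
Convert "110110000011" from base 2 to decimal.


Input: "110110000011" in base 2
Positional expansion:
  Digit '1' (value 1) x 2^11 = 2048
  Digit '1' (value 1) x 2^10 = 1024
  Digit '0' (value 0) x 2^9 = 0
  Digit '1' (value 1) x 2^8 = 256
  Digit '1' (value 1) x 2^7 = 128
  Digit '0' (value 0) x 2^6 = 0
  Digit '0' (value 0) x 2^5 = 0
  Digit '0' (value 0) x 2^4 = 0
  Digit '0' (value 0) x 2^3 = 0
  Digit '0' (value 0) x 2^2 = 0
  Digit '1' (value 1) x 2^1 = 2
  Digit '1' (value 1) x 2^0 = 1
Sum = 3459

3459


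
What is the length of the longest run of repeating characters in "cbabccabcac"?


Input: "cbabccabcac"
Scanning for longest run:
  Position 1 ('b'): new char, reset run to 1
  Position 2 ('a'): new char, reset run to 1
  Position 3 ('b'): new char, reset run to 1
  Position 4 ('c'): new char, reset run to 1
  Position 5 ('c'): continues run of 'c', length=2
  Position 6 ('a'): new char, reset run to 1
  Position 7 ('b'): new char, reset run to 1
  Position 8 ('c'): new char, reset run to 1
  Position 9 ('a'): new char, reset run to 1
  Position 10 ('c'): new char, reset run to 1
Longest run: 'c' with length 2

2


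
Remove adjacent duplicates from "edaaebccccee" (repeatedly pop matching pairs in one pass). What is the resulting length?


Input: edaaebccccee
Stack-based adjacent duplicate removal:
  Read 'e': push. Stack: e
  Read 'd': push. Stack: ed
  Read 'a': push. Stack: eda
  Read 'a': matches stack top 'a' => pop. Stack: ed
  Read 'e': push. Stack: ede
  Read 'b': push. Stack: edeb
  Read 'c': push. Stack: edebc
  Read 'c': matches stack top 'c' => pop. Stack: edeb
  Read 'c': push. Stack: edebc
  Read 'c': matches stack top 'c' => pop. Stack: edeb
  Read 'e': push. Stack: edebe
  Read 'e': matches stack top 'e' => pop. Stack: edeb
Final stack: "edeb" (length 4)

4


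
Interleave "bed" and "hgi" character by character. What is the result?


Interleaving "bed" and "hgi":
  Position 0: 'b' from first, 'h' from second => "bh"
  Position 1: 'e' from first, 'g' from second => "eg"
  Position 2: 'd' from first, 'i' from second => "di"
Result: bhegdi

bhegdi


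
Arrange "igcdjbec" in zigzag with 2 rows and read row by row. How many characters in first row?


Zigzag "igcdjbec" into 2 rows:
Placing characters:
  'i' => row 0
  'g' => row 1
  'c' => row 0
  'd' => row 1
  'j' => row 0
  'b' => row 1
  'e' => row 0
  'c' => row 1
Rows:
  Row 0: "icje"
  Row 1: "gdbc"
First row length: 4

4


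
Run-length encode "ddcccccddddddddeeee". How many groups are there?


Input: ddcccccddddddddeeee
Scanning for consecutive runs:
  Group 1: 'd' x 2 (positions 0-1)
  Group 2: 'c' x 5 (positions 2-6)
  Group 3: 'd' x 8 (positions 7-14)
  Group 4: 'e' x 4 (positions 15-18)
Total groups: 4

4


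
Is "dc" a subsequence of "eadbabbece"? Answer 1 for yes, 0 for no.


Check if "dc" is a subsequence of "eadbabbece"
Greedy scan:
  Position 0 ('e'): no match needed
  Position 1 ('a'): no match needed
  Position 2 ('d'): matches sub[0] = 'd'
  Position 3 ('b'): no match needed
  Position 4 ('a'): no match needed
  Position 5 ('b'): no match needed
  Position 6 ('b'): no match needed
  Position 7 ('e'): no match needed
  Position 8 ('c'): matches sub[1] = 'c'
  Position 9 ('e'): no match needed
All 2 characters matched => is a subsequence

1


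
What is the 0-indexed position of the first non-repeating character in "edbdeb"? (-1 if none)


Input: edbdeb
Character frequencies:
  'b': 2
  'd': 2
  'e': 2
Scanning left to right for freq == 1:
  Position 0 ('e'): freq=2, skip
  Position 1 ('d'): freq=2, skip
  Position 2 ('b'): freq=2, skip
  Position 3 ('d'): freq=2, skip
  Position 4 ('e'): freq=2, skip
  Position 5 ('b'): freq=2, skip
  No unique character found => answer = -1

-1


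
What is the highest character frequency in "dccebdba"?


Input: dccebdba
Character counts:
  'a': 1
  'b': 2
  'c': 2
  'd': 2
  'e': 1
Maximum frequency: 2

2


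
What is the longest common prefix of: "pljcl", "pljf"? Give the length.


Words: pljcl, pljf
  Position 0: all 'p' => match
  Position 1: all 'l' => match
  Position 2: all 'j' => match
  Position 3: ('c', 'f') => mismatch, stop
LCP = "plj" (length 3)

3


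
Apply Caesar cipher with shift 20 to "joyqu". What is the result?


Caesar cipher: shift "joyqu" by 20
  'j' (pos 9) + 20 = pos 3 = 'd'
  'o' (pos 14) + 20 = pos 8 = 'i'
  'y' (pos 24) + 20 = pos 18 = 's'
  'q' (pos 16) + 20 = pos 10 = 'k'
  'u' (pos 20) + 20 = pos 14 = 'o'
Result: disko

disko


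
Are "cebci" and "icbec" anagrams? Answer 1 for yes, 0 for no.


Strings: "cebci", "icbec"
Sorted first:  bccei
Sorted second: bccei
Sorted forms match => anagrams

1


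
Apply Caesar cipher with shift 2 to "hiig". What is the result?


Caesar cipher: shift "hiig" by 2
  'h' (pos 7) + 2 = pos 9 = 'j'
  'i' (pos 8) + 2 = pos 10 = 'k'
  'i' (pos 8) + 2 = pos 10 = 'k'
  'g' (pos 6) + 2 = pos 8 = 'i'
Result: jkki

jkki


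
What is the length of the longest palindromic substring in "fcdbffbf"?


Input: "fcdbffbf"
Checking substrings for palindromes:
  [3:7] "bffb" (len 4) => palindrome
  [5:8] "fbf" (len 3) => palindrome
  [4:6] "ff" (len 2) => palindrome
Longest palindromic substring: "bffb" with length 4

4


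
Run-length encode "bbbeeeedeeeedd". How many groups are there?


Input: bbbeeeedeeeedd
Scanning for consecutive runs:
  Group 1: 'b' x 3 (positions 0-2)
  Group 2: 'e' x 4 (positions 3-6)
  Group 3: 'd' x 1 (positions 7-7)
  Group 4: 'e' x 4 (positions 8-11)
  Group 5: 'd' x 2 (positions 12-13)
Total groups: 5

5


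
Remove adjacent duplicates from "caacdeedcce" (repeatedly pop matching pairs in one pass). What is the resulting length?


Input: caacdeedcce
Stack-based adjacent duplicate removal:
  Read 'c': push. Stack: c
  Read 'a': push. Stack: ca
  Read 'a': matches stack top 'a' => pop. Stack: c
  Read 'c': matches stack top 'c' => pop. Stack: (empty)
  Read 'd': push. Stack: d
  Read 'e': push. Stack: de
  Read 'e': matches stack top 'e' => pop. Stack: d
  Read 'd': matches stack top 'd' => pop. Stack: (empty)
  Read 'c': push. Stack: c
  Read 'c': matches stack top 'c' => pop. Stack: (empty)
  Read 'e': push. Stack: e
Final stack: "e" (length 1)

1


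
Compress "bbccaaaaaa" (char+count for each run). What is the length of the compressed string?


Input: bbccaaaaaa
Runs:
  'b' x 2 => "b2"
  'c' x 2 => "c2"
  'a' x 6 => "a6"
Compressed: "b2c2a6"
Compressed length: 6

6


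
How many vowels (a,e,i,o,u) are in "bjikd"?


Input: bjikd
Checking each character:
  'b' at position 0: consonant
  'j' at position 1: consonant
  'i' at position 2: vowel (running total: 1)
  'k' at position 3: consonant
  'd' at position 4: consonant
Total vowels: 1

1


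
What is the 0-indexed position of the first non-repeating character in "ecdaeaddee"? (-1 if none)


Input: ecdaeaddee
Character frequencies:
  'a': 2
  'c': 1
  'd': 3
  'e': 4
Scanning left to right for freq == 1:
  Position 0 ('e'): freq=4, skip
  Position 1 ('c'): unique! => answer = 1

1


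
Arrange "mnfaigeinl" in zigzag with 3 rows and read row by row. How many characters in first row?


Zigzag "mnfaigeinl" into 3 rows:
Placing characters:
  'm' => row 0
  'n' => row 1
  'f' => row 2
  'a' => row 1
  'i' => row 0
  'g' => row 1
  'e' => row 2
  'i' => row 1
  'n' => row 0
  'l' => row 1
Rows:
  Row 0: "min"
  Row 1: "nagil"
  Row 2: "fe"
First row length: 3

3


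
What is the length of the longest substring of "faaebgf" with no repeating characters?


Input: "faaebgf"
Sliding window (track last position of each char):
  Position 0 ('f'): window [0,0] length 1 -- new best
  Position 1 ('a'): window [0,1] length 2 -- new best
  Position 2 ('a'): repeat (last at 1), move window start to 2
  Position 2 ('a'): window [2,2] length 1
  Position 3 ('e'): window [2,3] length 2
  Position 4 ('b'): window [2,4] length 3 -- new best
  Position 5 ('g'): window [2,5] length 4 -- new best
  Position 6 ('f'): window [2,6] length 5 -- new best
Longest substring with no repeats: "aebgf" with length 5

5


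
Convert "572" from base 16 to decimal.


Input: "572" in base 16
Positional expansion:
  Digit '5' (value 5) x 16^2 = 1280
  Digit '7' (value 7) x 16^1 = 112
  Digit '2' (value 2) x 16^0 = 2
Sum = 1394

1394


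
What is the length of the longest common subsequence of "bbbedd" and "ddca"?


LCS of "bbbedd" and "ddca"
DP table:
           d    d    c    a
      0    0    0    0    0
  b   0    0    0    0    0
  b   0    0    0    0    0
  b   0    0    0    0    0
  e   0    0    0    0    0
  d   0    1    1    1    1
  d   0    1    2    2    2
LCS length = dp[6][4] = 2

2


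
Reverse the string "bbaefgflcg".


Input: bbaefgflcg
Reading characters right to left:
  Position 9: 'g'
  Position 8: 'c'
  Position 7: 'l'
  Position 6: 'f'
  Position 5: 'g'
  Position 4: 'f'
  Position 3: 'e'
  Position 2: 'a'
  Position 1: 'b'
  Position 0: 'b'
Reversed: gclfgfeabb

gclfgfeabb


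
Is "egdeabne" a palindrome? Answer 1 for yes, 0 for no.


Input: egdeabne
Reversed: enbaedge
  Compare pos 0 ('e') with pos 7 ('e'): match
  Compare pos 1 ('g') with pos 6 ('n'): MISMATCH
  Compare pos 2 ('d') with pos 5 ('b'): MISMATCH
  Compare pos 3 ('e') with pos 4 ('a'): MISMATCH
Result: not a palindrome

0


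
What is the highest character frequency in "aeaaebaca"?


Input: aeaaebaca
Character counts:
  'a': 5
  'b': 1
  'c': 1
  'e': 2
Maximum frequency: 5

5


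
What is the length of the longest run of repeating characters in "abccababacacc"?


Input: "abccababacacc"
Scanning for longest run:
  Position 1 ('b'): new char, reset run to 1
  Position 2 ('c'): new char, reset run to 1
  Position 3 ('c'): continues run of 'c', length=2
  Position 4 ('a'): new char, reset run to 1
  Position 5 ('b'): new char, reset run to 1
  Position 6 ('a'): new char, reset run to 1
  Position 7 ('b'): new char, reset run to 1
  Position 8 ('a'): new char, reset run to 1
  Position 9 ('c'): new char, reset run to 1
  Position 10 ('a'): new char, reset run to 1
  Position 11 ('c'): new char, reset run to 1
  Position 12 ('c'): continues run of 'c', length=2
Longest run: 'c' with length 2

2


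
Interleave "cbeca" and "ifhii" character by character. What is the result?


Interleaving "cbeca" and "ifhii":
  Position 0: 'c' from first, 'i' from second => "ci"
  Position 1: 'b' from first, 'f' from second => "bf"
  Position 2: 'e' from first, 'h' from second => "eh"
  Position 3: 'c' from first, 'i' from second => "ci"
  Position 4: 'a' from first, 'i' from second => "ai"
Result: cibfehciai

cibfehciai


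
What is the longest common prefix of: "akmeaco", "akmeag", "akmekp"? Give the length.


Words: akmeaco, akmeag, akmekp
  Position 0: all 'a' => match
  Position 1: all 'k' => match
  Position 2: all 'm' => match
  Position 3: all 'e' => match
  Position 4: ('a', 'a', 'k') => mismatch, stop
LCP = "akme" (length 4)

4


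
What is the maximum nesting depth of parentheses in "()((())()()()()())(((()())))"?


Input: "()((())()()()()())(((()())))"
Tracking depth:
  Position 0 '(': depth becomes 1
  Position 1 ')': depth becomes 0
  Position 2 '(': depth becomes 1
  Position 3 '(': depth becomes 2
  Position 4 '(': depth becomes 3
  Position 5 ')': depth becomes 2
  Position 6 ')': depth becomes 1
  Position 7 '(': depth becomes 2
  Position 8 ')': depth becomes 1
  Position 9 '(': depth becomes 2
  Position 10 ')': depth becomes 1
  Position 11 '(': depth becomes 2
  Position 12 ')': depth becomes 1
  Position 13 '(': depth becomes 2
  Position 14 ')': depth becomes 1
  Position 15 '(': depth becomes 2
  Position 16 ')': depth becomes 1
  Position 17 ')': depth becomes 0
  Position 18 '(': depth becomes 1
  Position 19 '(': depth becomes 2
  Position 20 '(': depth becomes 3
  Position 21 '(': depth becomes 4
  Position 22 ')': depth becomes 3
  Position 23 '(': depth becomes 4
  Position 24 ')': depth becomes 3
  Position 25 ')': depth becomes 2
  Position 26 ')': depth becomes 1
  Position 27 ')': depth becomes 0
Maximum depth reached: 4

4


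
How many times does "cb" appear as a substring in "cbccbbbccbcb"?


Searching for "cb" in "cbccbbbccbcb"
Scanning each position:
  Position 0: "cb" => MATCH
  Position 1: "bc" => no
  Position 2: "cc" => no
  Position 3: "cb" => MATCH
  Position 4: "bb" => no
  Position 5: "bb" => no
  Position 6: "bc" => no
  Position 7: "cc" => no
  Position 8: "cb" => MATCH
  Position 9: "bc" => no
  Position 10: "cb" => MATCH
Total occurrences: 4

4


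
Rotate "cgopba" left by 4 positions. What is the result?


Input: "cgopba", rotate left by 4
First 4 characters: "cgop"
Remaining characters: "ba"
Concatenate remaining + first: "ba" + "cgop" = "bacgop"

bacgop


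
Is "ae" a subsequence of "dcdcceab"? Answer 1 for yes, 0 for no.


Check if "ae" is a subsequence of "dcdcceab"
Greedy scan:
  Position 0 ('d'): no match needed
  Position 1 ('c'): no match needed
  Position 2 ('d'): no match needed
  Position 3 ('c'): no match needed
  Position 4 ('c'): no match needed
  Position 5 ('e'): no match needed
  Position 6 ('a'): matches sub[0] = 'a'
  Position 7 ('b'): no match needed
Only matched 1/2 characters => not a subsequence

0


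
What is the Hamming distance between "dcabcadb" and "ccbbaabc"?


Comparing "dcabcadb" and "ccbbaabc" position by position:
  Position 0: 'd' vs 'c' => differ
  Position 1: 'c' vs 'c' => same
  Position 2: 'a' vs 'b' => differ
  Position 3: 'b' vs 'b' => same
  Position 4: 'c' vs 'a' => differ
  Position 5: 'a' vs 'a' => same
  Position 6: 'd' vs 'b' => differ
  Position 7: 'b' vs 'c' => differ
Total differences (Hamming distance): 5

5


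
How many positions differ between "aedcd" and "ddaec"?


Comparing "aedcd" and "ddaec" position by position:
  Position 0: 'a' vs 'd' => DIFFER
  Position 1: 'e' vs 'd' => DIFFER
  Position 2: 'd' vs 'a' => DIFFER
  Position 3: 'c' vs 'e' => DIFFER
  Position 4: 'd' vs 'c' => DIFFER
Positions that differ: 5

5


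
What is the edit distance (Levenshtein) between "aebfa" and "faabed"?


Computing edit distance: "aebfa" -> "faabed"
DP table:
           f    a    a    b    e    d
      0    1    2    3    4    5    6
  a   1    1    1    2    3    4    5
  e   2    2    2    2    3    3    4
  b   3    3    3    3    2    3    4
  f   4    3    4    4    3    3    4
  a   5    4    3    4    4    4    4
Edit distance = dp[5][6] = 4

4


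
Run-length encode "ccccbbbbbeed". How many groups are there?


Input: ccccbbbbbeed
Scanning for consecutive runs:
  Group 1: 'c' x 4 (positions 0-3)
  Group 2: 'b' x 5 (positions 4-8)
  Group 3: 'e' x 2 (positions 9-10)
  Group 4: 'd' x 1 (positions 11-11)
Total groups: 4

4


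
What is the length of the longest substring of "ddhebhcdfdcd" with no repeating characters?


Input: "ddhebhcdfdcd"
Sliding window (track last position of each char):
  Position 0 ('d'): window [0,0] length 1 -- new best
  Position 1 ('d'): repeat (last at 0), move window start to 1
  Position 1 ('d'): window [1,1] length 1
  Position 2 ('h'): window [1,2] length 2 -- new best
  Position 3 ('e'): window [1,3] length 3 -- new best
  Position 4 ('b'): window [1,4] length 4 -- new best
  Position 5 ('h'): repeat (last at 2), move window start to 3
  Position 5 ('h'): window [3,5] length 3
  Position 6 ('c'): window [3,6] length 4
  Position 7 ('d'): window [3,7] length 5 -- new best
  Position 8 ('f'): window [3,8] length 6 -- new best
  Position 9 ('d'): repeat (last at 7), move window start to 8
  Position 9 ('d'): window [8,9] length 2
  Position 10 ('c'): window [8,10] length 3
  Position 11 ('d'): repeat (last at 9), move window start to 10
  Position 11 ('d'): window [10,11] length 2
Longest substring with no repeats: "ebhcdf" with length 6

6


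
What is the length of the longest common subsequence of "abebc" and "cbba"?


LCS of "abebc" and "cbba"
DP table:
           c    b    b    a
      0    0    0    0    0
  a   0    0    0    0    1
  b   0    0    1    1    1
  e   0    0    1    1    1
  b   0    0    1    2    2
  c   0    1    1    2    2
LCS length = dp[5][4] = 2

2


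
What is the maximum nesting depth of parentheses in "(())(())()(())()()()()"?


Input: "(())(())()(())()()()()"
Tracking depth:
  Position 0 '(': depth becomes 1
  Position 1 '(': depth becomes 2
  Position 2 ')': depth becomes 1
  Position 3 ')': depth becomes 0
  Position 4 '(': depth becomes 1
  Position 5 '(': depth becomes 2
  Position 6 ')': depth becomes 1
  Position 7 ')': depth becomes 0
  Position 8 '(': depth becomes 1
  Position 9 ')': depth becomes 0
  Position 10 '(': depth becomes 1
  Position 11 '(': depth becomes 2
  Position 12 ')': depth becomes 1
  Position 13 ')': depth becomes 0
  Position 14 '(': depth becomes 1
  Position 15 ')': depth becomes 0
  Position 16 '(': depth becomes 1
  Position 17 ')': depth becomes 0
  Position 18 '(': depth becomes 1
  Position 19 ')': depth becomes 0
  Position 20 '(': depth becomes 1
  Position 21 ')': depth becomes 0
Maximum depth reached: 2

2


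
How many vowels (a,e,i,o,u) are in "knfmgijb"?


Input: knfmgijb
Checking each character:
  'k' at position 0: consonant
  'n' at position 1: consonant
  'f' at position 2: consonant
  'm' at position 3: consonant
  'g' at position 4: consonant
  'i' at position 5: vowel (running total: 1)
  'j' at position 6: consonant
  'b' at position 7: consonant
Total vowels: 1

1


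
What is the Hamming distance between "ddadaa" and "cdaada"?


Comparing "ddadaa" and "cdaada" position by position:
  Position 0: 'd' vs 'c' => differ
  Position 1: 'd' vs 'd' => same
  Position 2: 'a' vs 'a' => same
  Position 3: 'd' vs 'a' => differ
  Position 4: 'a' vs 'd' => differ
  Position 5: 'a' vs 'a' => same
Total differences (Hamming distance): 3

3


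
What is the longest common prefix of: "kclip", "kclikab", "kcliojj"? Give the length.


Words: kclip, kclikab, kcliojj
  Position 0: all 'k' => match
  Position 1: all 'c' => match
  Position 2: all 'l' => match
  Position 3: all 'i' => match
  Position 4: ('p', 'k', 'o') => mismatch, stop
LCP = "kcli" (length 4)

4


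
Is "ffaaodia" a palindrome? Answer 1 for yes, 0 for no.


Input: ffaaodia
Reversed: aidoaaff
  Compare pos 0 ('f') with pos 7 ('a'): MISMATCH
  Compare pos 1 ('f') with pos 6 ('i'): MISMATCH
  Compare pos 2 ('a') with pos 5 ('d'): MISMATCH
  Compare pos 3 ('a') with pos 4 ('o'): MISMATCH
Result: not a palindrome

0


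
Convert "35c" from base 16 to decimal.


Input: "35c" in base 16
Positional expansion:
  Digit '3' (value 3) x 16^2 = 768
  Digit '5' (value 5) x 16^1 = 80
  Digit 'c' (value 12) x 16^0 = 12
Sum = 860

860


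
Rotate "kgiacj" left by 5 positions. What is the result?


Input: "kgiacj", rotate left by 5
First 5 characters: "kgiac"
Remaining characters: "j"
Concatenate remaining + first: "j" + "kgiac" = "jkgiac"

jkgiac


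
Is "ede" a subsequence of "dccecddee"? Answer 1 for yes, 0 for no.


Check if "ede" is a subsequence of "dccecddee"
Greedy scan:
  Position 0 ('d'): no match needed
  Position 1 ('c'): no match needed
  Position 2 ('c'): no match needed
  Position 3 ('e'): matches sub[0] = 'e'
  Position 4 ('c'): no match needed
  Position 5 ('d'): matches sub[1] = 'd'
  Position 6 ('d'): no match needed
  Position 7 ('e'): matches sub[2] = 'e'
  Position 8 ('e'): no match needed
All 3 characters matched => is a subsequence

1


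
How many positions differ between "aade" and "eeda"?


Comparing "aade" and "eeda" position by position:
  Position 0: 'a' vs 'e' => DIFFER
  Position 1: 'a' vs 'e' => DIFFER
  Position 2: 'd' vs 'd' => same
  Position 3: 'e' vs 'a' => DIFFER
Positions that differ: 3

3


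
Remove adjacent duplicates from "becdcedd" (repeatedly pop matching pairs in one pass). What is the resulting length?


Input: becdcedd
Stack-based adjacent duplicate removal:
  Read 'b': push. Stack: b
  Read 'e': push. Stack: be
  Read 'c': push. Stack: bec
  Read 'd': push. Stack: becd
  Read 'c': push. Stack: becdc
  Read 'e': push. Stack: becdce
  Read 'd': push. Stack: becdced
  Read 'd': matches stack top 'd' => pop. Stack: becdce
Final stack: "becdce" (length 6)

6


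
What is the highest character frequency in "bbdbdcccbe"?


Input: bbdbdcccbe
Character counts:
  'b': 4
  'c': 3
  'd': 2
  'e': 1
Maximum frequency: 4

4


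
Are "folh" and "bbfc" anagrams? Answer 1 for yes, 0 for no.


Strings: "folh", "bbfc"
Sorted first:  fhlo
Sorted second: bbcf
Differ at position 0: 'f' vs 'b' => not anagrams

0


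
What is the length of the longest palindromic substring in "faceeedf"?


Input: "faceeedf"
Checking substrings for palindromes:
  [3:6] "eee" (len 3) => palindrome
  [3:5] "ee" (len 2) => palindrome
  [4:6] "ee" (len 2) => palindrome
Longest palindromic substring: "eee" with length 3

3


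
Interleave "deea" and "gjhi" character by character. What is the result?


Interleaving "deea" and "gjhi":
  Position 0: 'd' from first, 'g' from second => "dg"
  Position 1: 'e' from first, 'j' from second => "ej"
  Position 2: 'e' from first, 'h' from second => "eh"
  Position 3: 'a' from first, 'i' from second => "ai"
Result: dgejehai

dgejehai


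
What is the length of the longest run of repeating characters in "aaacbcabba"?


Input: "aaacbcabba"
Scanning for longest run:
  Position 1 ('a'): continues run of 'a', length=2
  Position 2 ('a'): continues run of 'a', length=3
  Position 3 ('c'): new char, reset run to 1
  Position 4 ('b'): new char, reset run to 1
  Position 5 ('c'): new char, reset run to 1
  Position 6 ('a'): new char, reset run to 1
  Position 7 ('b'): new char, reset run to 1
  Position 8 ('b'): continues run of 'b', length=2
  Position 9 ('a'): new char, reset run to 1
Longest run: 'a' with length 3

3


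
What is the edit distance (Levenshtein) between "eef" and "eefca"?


Computing edit distance: "eef" -> "eefca"
DP table:
           e    e    f    c    a
      0    1    2    3    4    5
  e   1    0    1    2    3    4
  e   2    1    0    1    2    3
  f   3    2    1    0    1    2
Edit distance = dp[3][5] = 2

2


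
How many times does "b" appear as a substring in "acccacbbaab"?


Searching for "b" in "acccacbbaab"
Scanning each position:
  Position 0: "a" => no
  Position 1: "c" => no
  Position 2: "c" => no
  Position 3: "c" => no
  Position 4: "a" => no
  Position 5: "c" => no
  Position 6: "b" => MATCH
  Position 7: "b" => MATCH
  Position 8: "a" => no
  Position 9: "a" => no
  Position 10: "b" => MATCH
Total occurrences: 3

3


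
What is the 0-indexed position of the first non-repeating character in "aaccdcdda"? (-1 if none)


Input: aaccdcdda
Character frequencies:
  'a': 3
  'c': 3
  'd': 3
Scanning left to right for freq == 1:
  Position 0 ('a'): freq=3, skip
  Position 1 ('a'): freq=3, skip
  Position 2 ('c'): freq=3, skip
  Position 3 ('c'): freq=3, skip
  Position 4 ('d'): freq=3, skip
  Position 5 ('c'): freq=3, skip
  Position 6 ('d'): freq=3, skip
  Position 7 ('d'): freq=3, skip
  Position 8 ('a'): freq=3, skip
  No unique character found => answer = -1

-1


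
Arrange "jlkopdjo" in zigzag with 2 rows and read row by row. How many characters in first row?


Zigzag "jlkopdjo" into 2 rows:
Placing characters:
  'j' => row 0
  'l' => row 1
  'k' => row 0
  'o' => row 1
  'p' => row 0
  'd' => row 1
  'j' => row 0
  'o' => row 1
Rows:
  Row 0: "jkpj"
  Row 1: "lodo"
First row length: 4

4


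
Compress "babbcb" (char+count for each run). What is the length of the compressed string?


Input: babbcb
Runs:
  'b' x 1 => "b1"
  'a' x 1 => "a1"
  'b' x 2 => "b2"
  'c' x 1 => "c1"
  'b' x 1 => "b1"
Compressed: "b1a1b2c1b1"
Compressed length: 10

10


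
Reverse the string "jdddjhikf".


Input: jdddjhikf
Reading characters right to left:
  Position 8: 'f'
  Position 7: 'k'
  Position 6: 'i'
  Position 5: 'h'
  Position 4: 'j'
  Position 3: 'd'
  Position 2: 'd'
  Position 1: 'd'
  Position 0: 'j'
Reversed: fkihjdddj

fkihjdddj


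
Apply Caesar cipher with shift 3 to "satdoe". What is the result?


Caesar cipher: shift "satdoe" by 3
  's' (pos 18) + 3 = pos 21 = 'v'
  'a' (pos 0) + 3 = pos 3 = 'd'
  't' (pos 19) + 3 = pos 22 = 'w'
  'd' (pos 3) + 3 = pos 6 = 'g'
  'o' (pos 14) + 3 = pos 17 = 'r'
  'e' (pos 4) + 3 = pos 7 = 'h'
Result: vdwgrh

vdwgrh


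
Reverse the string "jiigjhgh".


Input: jiigjhgh
Reading characters right to left:
  Position 7: 'h'
  Position 6: 'g'
  Position 5: 'h'
  Position 4: 'j'
  Position 3: 'g'
  Position 2: 'i'
  Position 1: 'i'
  Position 0: 'j'
Reversed: hghjgiij

hghjgiij


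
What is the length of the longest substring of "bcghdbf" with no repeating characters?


Input: "bcghdbf"
Sliding window (track last position of each char):
  Position 0 ('b'): window [0,0] length 1 -- new best
  Position 1 ('c'): window [0,1] length 2 -- new best
  Position 2 ('g'): window [0,2] length 3 -- new best
  Position 3 ('h'): window [0,3] length 4 -- new best
  Position 4 ('d'): window [0,4] length 5 -- new best
  Position 5 ('b'): repeat (last at 0), move window start to 1
  Position 5 ('b'): window [1,5] length 5
  Position 6 ('f'): window [1,6] length 6 -- new best
Longest substring with no repeats: "cghdbf" with length 6

6


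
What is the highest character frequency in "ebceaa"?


Input: ebceaa
Character counts:
  'a': 2
  'b': 1
  'c': 1
  'e': 2
Maximum frequency: 2

2


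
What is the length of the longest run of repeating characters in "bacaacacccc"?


Input: "bacaacacccc"
Scanning for longest run:
  Position 1 ('a'): new char, reset run to 1
  Position 2 ('c'): new char, reset run to 1
  Position 3 ('a'): new char, reset run to 1
  Position 4 ('a'): continues run of 'a', length=2
  Position 5 ('c'): new char, reset run to 1
  Position 6 ('a'): new char, reset run to 1
  Position 7 ('c'): new char, reset run to 1
  Position 8 ('c'): continues run of 'c', length=2
  Position 9 ('c'): continues run of 'c', length=3
  Position 10 ('c'): continues run of 'c', length=4
Longest run: 'c' with length 4

4


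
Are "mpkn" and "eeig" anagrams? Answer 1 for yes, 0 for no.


Strings: "mpkn", "eeig"
Sorted first:  kmnp
Sorted second: eegi
Differ at position 0: 'k' vs 'e' => not anagrams

0


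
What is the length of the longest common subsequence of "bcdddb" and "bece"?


LCS of "bcdddb" and "bece"
DP table:
           b    e    c    e
      0    0    0    0    0
  b   0    1    1    1    1
  c   0    1    1    2    2
  d   0    1    1    2    2
  d   0    1    1    2    2
  d   0    1    1    2    2
  b   0    1    1    2    2
LCS length = dp[6][4] = 2

2


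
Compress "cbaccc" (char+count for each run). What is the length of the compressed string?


Input: cbaccc
Runs:
  'c' x 1 => "c1"
  'b' x 1 => "b1"
  'a' x 1 => "a1"
  'c' x 3 => "c3"
Compressed: "c1b1a1c3"
Compressed length: 8

8


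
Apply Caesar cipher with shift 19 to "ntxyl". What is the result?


Caesar cipher: shift "ntxyl" by 19
  'n' (pos 13) + 19 = pos 6 = 'g'
  't' (pos 19) + 19 = pos 12 = 'm'
  'x' (pos 23) + 19 = pos 16 = 'q'
  'y' (pos 24) + 19 = pos 17 = 'r'
  'l' (pos 11) + 19 = pos 4 = 'e'
Result: gmqre

gmqre


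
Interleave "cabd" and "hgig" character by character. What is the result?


Interleaving "cabd" and "hgig":
  Position 0: 'c' from first, 'h' from second => "ch"
  Position 1: 'a' from first, 'g' from second => "ag"
  Position 2: 'b' from first, 'i' from second => "bi"
  Position 3: 'd' from first, 'g' from second => "dg"
Result: chagbidg

chagbidg


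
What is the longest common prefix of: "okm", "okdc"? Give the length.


Words: okm, okdc
  Position 0: all 'o' => match
  Position 1: all 'k' => match
  Position 2: ('m', 'd') => mismatch, stop
LCP = "ok" (length 2)

2


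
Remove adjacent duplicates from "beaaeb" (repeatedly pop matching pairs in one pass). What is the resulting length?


Input: beaaeb
Stack-based adjacent duplicate removal:
  Read 'b': push. Stack: b
  Read 'e': push. Stack: be
  Read 'a': push. Stack: bea
  Read 'a': matches stack top 'a' => pop. Stack: be
  Read 'e': matches stack top 'e' => pop. Stack: b
  Read 'b': matches stack top 'b' => pop. Stack: (empty)
Final stack: "" (length 0)

0


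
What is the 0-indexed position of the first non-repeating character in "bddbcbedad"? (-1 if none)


Input: bddbcbedad
Character frequencies:
  'a': 1
  'b': 3
  'c': 1
  'd': 4
  'e': 1
Scanning left to right for freq == 1:
  Position 0 ('b'): freq=3, skip
  Position 1 ('d'): freq=4, skip
  Position 2 ('d'): freq=4, skip
  Position 3 ('b'): freq=3, skip
  Position 4 ('c'): unique! => answer = 4

4


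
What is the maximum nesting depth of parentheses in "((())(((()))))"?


Input: "((())(((()))))"
Tracking depth:
  Position 0 '(': depth becomes 1
  Position 1 '(': depth becomes 2
  Position 2 '(': depth becomes 3
  Position 3 ')': depth becomes 2
  Position 4 ')': depth becomes 1
  Position 5 '(': depth becomes 2
  Position 6 '(': depth becomes 3
  Position 7 '(': depth becomes 4
  Position 8 '(': depth becomes 5
  Position 9 ')': depth becomes 4
  Position 10 ')': depth becomes 3
  Position 11 ')': depth becomes 2
  Position 12 ')': depth becomes 1
  Position 13 ')': depth becomes 0
Maximum depth reached: 5

5


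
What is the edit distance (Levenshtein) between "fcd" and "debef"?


Computing edit distance: "fcd" -> "debef"
DP table:
           d    e    b    e    f
      0    1    2    3    4    5
  f   1    1    2    3    4    4
  c   2    2    2    3    4    5
  d   3    2    3    3    4    5
Edit distance = dp[3][5] = 5

5


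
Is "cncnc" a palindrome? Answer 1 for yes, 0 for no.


Input: cncnc
Reversed: cncnc
  Compare pos 0 ('c') with pos 4 ('c'): match
  Compare pos 1 ('n') with pos 3 ('n'): match
Result: palindrome

1


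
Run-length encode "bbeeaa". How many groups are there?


Input: bbeeaa
Scanning for consecutive runs:
  Group 1: 'b' x 2 (positions 0-1)
  Group 2: 'e' x 2 (positions 2-3)
  Group 3: 'a' x 2 (positions 4-5)
Total groups: 3

3


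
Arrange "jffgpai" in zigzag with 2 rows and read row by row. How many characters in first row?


Zigzag "jffgpai" into 2 rows:
Placing characters:
  'j' => row 0
  'f' => row 1
  'f' => row 0
  'g' => row 1
  'p' => row 0
  'a' => row 1
  'i' => row 0
Rows:
  Row 0: "jfpi"
  Row 1: "fga"
First row length: 4

4


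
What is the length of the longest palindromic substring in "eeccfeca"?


Input: "eeccfeca"
Checking substrings for palindromes:
  [0:2] "ee" (len 2) => palindrome
  [2:4] "cc" (len 2) => palindrome
Longest palindromic substring: "ee" with length 2

2


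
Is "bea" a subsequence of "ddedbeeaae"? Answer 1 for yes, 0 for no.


Check if "bea" is a subsequence of "ddedbeeaae"
Greedy scan:
  Position 0 ('d'): no match needed
  Position 1 ('d'): no match needed
  Position 2 ('e'): no match needed
  Position 3 ('d'): no match needed
  Position 4 ('b'): matches sub[0] = 'b'
  Position 5 ('e'): matches sub[1] = 'e'
  Position 6 ('e'): no match needed
  Position 7 ('a'): matches sub[2] = 'a'
  Position 8 ('a'): no match needed
  Position 9 ('e'): no match needed
All 3 characters matched => is a subsequence

1


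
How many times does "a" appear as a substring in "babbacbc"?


Searching for "a" in "babbacbc"
Scanning each position:
  Position 0: "b" => no
  Position 1: "a" => MATCH
  Position 2: "b" => no
  Position 3: "b" => no
  Position 4: "a" => MATCH
  Position 5: "c" => no
  Position 6: "b" => no
  Position 7: "c" => no
Total occurrences: 2

2


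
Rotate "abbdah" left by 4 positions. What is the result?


Input: "abbdah", rotate left by 4
First 4 characters: "abbd"
Remaining characters: "ah"
Concatenate remaining + first: "ah" + "abbd" = "ahabbd"

ahabbd


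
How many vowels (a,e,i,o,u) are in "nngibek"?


Input: nngibek
Checking each character:
  'n' at position 0: consonant
  'n' at position 1: consonant
  'g' at position 2: consonant
  'i' at position 3: vowel (running total: 1)
  'b' at position 4: consonant
  'e' at position 5: vowel (running total: 2)
  'k' at position 6: consonant
Total vowels: 2

2
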